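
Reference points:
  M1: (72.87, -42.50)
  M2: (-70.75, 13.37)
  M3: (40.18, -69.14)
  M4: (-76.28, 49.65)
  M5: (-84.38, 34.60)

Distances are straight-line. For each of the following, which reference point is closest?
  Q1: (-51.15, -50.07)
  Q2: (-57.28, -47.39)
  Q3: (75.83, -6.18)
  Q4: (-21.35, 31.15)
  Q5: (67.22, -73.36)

Q1 at (-51.15, -50.07):
  M1: √((124.02)² + (7.57)²) = √(15380.9604 + 57.3049) = 124.25
  M2: √((-19.60)² + (63.44)²) = √(384.1600 + 4024.6336) = 66.40
  M3: √((91.33)² + (-19.07)²) = √(8341.1689 + 363.6649) = 93.30
  M4: √((-25.13)² + (99.72)²) = √(631.5169 + 9944.0784) = 102.84
  M5: √((-33.23)² + (84.67)²) = √(1104.2329 + 7169.0089) = 90.96
  → nearest: M2 (66.40)
Q2 at (-57.28, -47.39):
  M1: √((130.15)² + (4.89)²) = √(16939.0225 + 23.9121) = 130.24
  M2: √((-13.47)² + (60.76)²) = √(181.4409 + 3691.7776) = 62.24
  M3: √((97.46)² + (-21.75)²) = √(9498.4516 + 473.0625) = 99.86
  M4: √((-19.00)² + (97.04)²) = √(361.0000 + 9416.7616) = 98.88
  M5: √((-27.10)² + (81.99)²) = √(734.4100 + 6722.3601) = 86.35
  → nearest: M2 (62.24)
Q3 at (75.83, -6.18):
  M1: √((-2.96)² + (-36.32)²) = √(8.7616 + 1319.1424) = 36.44
  M2: √((-146.58)² + (19.55)²) = √(21485.6964 + 382.2025) = 147.88
  M3: √((-35.65)² + (-62.96)²) = √(1270.9225 + 3963.9616) = 72.35
  M4: √((-152.11)² + (55.83)²) = √(23137.4521 + 3116.9889) = 162.03
  M5: √((-160.21)² + (40.78)²) = √(25667.2441 + 1663.0084) = 165.32
  → nearest: M1 (36.44)
Q4 at (-21.35, 31.15):
  M1: √((94.22)² + (-73.65)²) = √(8877.4084 + 5424.3225) = 119.59
  M2: √((-49.40)² + (-17.78)²) = √(2440.3600 + 316.1284) = 52.50
  M3: √((61.53)² + (-100.29)²) = √(3785.9409 + 10058.0841) = 117.66
  M4: √((-54.93)² + (18.50)²) = √(3017.3049 + 342.2500) = 57.96
  M5: √((-63.03)² + (3.45)²) = √(3972.7809 + 11.9025) = 63.12
  → nearest: M2 (52.50)
Q5 at (67.22, -73.36):
  M1: √((5.65)² + (30.86)²) = √(31.9225 + 952.3396) = 31.37
  M2: √((-137.97)² + (86.73)²) = √(19035.7209 + 7522.0929) = 162.97
  M3: √((-27.04)² + (4.22)²) = √(731.1616 + 17.8084) = 27.37
  M4: √((-143.50)² + (123.01)²) = √(20592.2500 + 15131.4601) = 189.01
  M5: √((-151.60)² + (107.96)²) = √(22982.5600 + 11655.3616) = 186.11
  → nearest: M3 (27.37)

Q1→M2; Q2→M2; Q3→M1; Q4→M2; Q5→M3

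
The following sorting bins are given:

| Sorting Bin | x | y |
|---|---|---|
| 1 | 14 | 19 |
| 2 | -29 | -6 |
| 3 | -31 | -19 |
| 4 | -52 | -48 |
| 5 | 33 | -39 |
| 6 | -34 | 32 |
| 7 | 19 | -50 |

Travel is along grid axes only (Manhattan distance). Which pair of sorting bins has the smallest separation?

Pairwise distances:
2–3: |-2| + |-13| = 2 + 13 = 15
5–7: |-14| + |-11| = 14 + 11 = 25
2–6: |-5| + |38| = 5 + 38 = 43
3–4: |-21| + |-29| = 21 + 29 = 50
3–6: |-3| + |51| = 3 + 51 = 54
1–6: |-48| + |13| = 48 + 13 = 61
2–4: |-23| + |-42| = 23 + 42 = 65
1–2: |-43| + |-25| = 43 + 25 = 68
4–7: |71| + |-2| = 71 + 2 = 73
1–7: |5| + |-69| = 5 + 69 = 74
1–5: |19| + |-58| = 19 + 58 = 77
3–7: |50| + |-31| = 50 + 31 = 81
1–3: |-45| + |-38| = 45 + 38 = 83
3–5: |64| + |-20| = 64 + 20 = 84
2–7: |48| + |-44| = 48 + 44 = 92
4–5: |85| + |9| = 85 + 9 = 94
2–5: |62| + |-33| = 62 + 33 = 95
4–6: |18| + |80| = 18 + 80 = 98
1–4: |-66| + |-67| = 66 + 67 = 133
6–7: |53| + |-82| = 53 + 82 = 135
5–6: |-67| + |71| = 67 + 71 = 138
Closest pair: 2–3 at 15.

2 and 3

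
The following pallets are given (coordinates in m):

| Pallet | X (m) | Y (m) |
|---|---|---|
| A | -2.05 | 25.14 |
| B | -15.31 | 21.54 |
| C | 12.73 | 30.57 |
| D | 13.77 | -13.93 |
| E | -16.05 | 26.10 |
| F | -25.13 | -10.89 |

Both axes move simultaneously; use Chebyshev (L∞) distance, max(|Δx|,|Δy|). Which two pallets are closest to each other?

B and E

Pairwise distances:
A–B: max(|-13.26|, |-3.60|) = 13.26 m
A–C: max(|14.78|, |5.43|) = 14.78 m
A–D: max(|15.82|, |-39.07|) = 39.07 m
A–E: max(|-14.00|, |0.96|) = 14.00 m
A–F: max(|-23.08|, |-36.03|) = 36.03 m
B–C: max(|28.04|, |9.03|) = 28.04 m
B–D: max(|29.08|, |-35.47|) = 35.47 m
B–E: max(|-0.74|, |4.56|) = 4.56 m
B–F: max(|-9.82|, |-32.43|) = 32.43 m
C–D: max(|1.04|, |-44.50|) = 44.50 m
C–E: max(|-28.78|, |-4.47|) = 28.78 m
C–F: max(|-37.86|, |-41.46|) = 41.46 m
D–E: max(|-29.82|, |40.03|) = 40.03 m
D–F: max(|-38.90|, |3.04|) = 38.90 m
E–F: max(|-9.08|, |-36.99|) = 36.99 m
Closest pair: B–E at 4.56 m.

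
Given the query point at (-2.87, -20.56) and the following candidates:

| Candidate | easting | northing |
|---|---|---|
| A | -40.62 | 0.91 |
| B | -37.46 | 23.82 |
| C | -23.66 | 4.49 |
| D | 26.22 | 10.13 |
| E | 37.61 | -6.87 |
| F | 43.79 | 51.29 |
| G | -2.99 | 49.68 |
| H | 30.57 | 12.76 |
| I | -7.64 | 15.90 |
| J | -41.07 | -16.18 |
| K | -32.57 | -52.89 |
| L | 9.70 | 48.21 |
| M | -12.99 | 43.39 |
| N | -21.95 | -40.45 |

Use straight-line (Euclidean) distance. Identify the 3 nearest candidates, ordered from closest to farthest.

Distances from (-2.87, -20.56):
A: √((-37.75)² + (21.47)²) = √(1425.0625 + 460.9609) = 43.43
B: √((-34.59)² + (44.38)²) = √(1196.4681 + 1969.5844) = 56.27
C: √((-20.79)² + (25.05)²) = √(432.2241 + 627.5025) = 32.55
D: √((29.09)² + (30.69)²) = √(846.2281 + 941.8761) = 42.29
E: √((40.48)² + (13.69)²) = √(1638.6304 + 187.4161) = 42.73
F: √((46.66)² + (71.85)²) = √(2177.1556 + 5162.4225) = 85.67
G: √((-0.12)² + (70.24)²) = √(0.0144 + 4933.6576) = 70.24
H: √((33.44)² + (33.32)²) = √(1118.2336 + 1110.2224) = 47.21
I: √((-4.77)² + (36.46)²) = √(22.7529 + 1329.3316) = 36.77
J: √((-38.20)² + (4.38)²) = √(1459.2400 + 19.1844) = 38.45
K: √((-29.70)² + (-32.33)²) = √(882.0900 + 1045.2289) = 43.90
L: √((12.57)² + (68.77)²) = √(158.0049 + 4729.3129) = 69.91
M: √((-10.12)² + (63.95)²) = √(102.4144 + 4089.6025) = 64.75
N: √((-19.08)² + (-19.89)²) = √(364.0464 + 395.6121) = 27.56
Sorted: N (27.56) < C (32.55) < I (36.77) < J (38.45) < D (42.29) < …

N, C, I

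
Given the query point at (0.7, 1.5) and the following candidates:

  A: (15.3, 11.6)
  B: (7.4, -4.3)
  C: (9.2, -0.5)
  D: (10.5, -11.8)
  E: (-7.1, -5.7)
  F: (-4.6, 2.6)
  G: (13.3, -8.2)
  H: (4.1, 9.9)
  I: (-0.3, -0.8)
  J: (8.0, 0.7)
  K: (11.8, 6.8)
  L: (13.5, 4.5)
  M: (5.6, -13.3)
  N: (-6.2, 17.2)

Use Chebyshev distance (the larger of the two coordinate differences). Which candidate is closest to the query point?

I

Distances from (0.7, 1.5):
A: max(|14.6|, |10.1|) = 14.6
B: max(|6.7|, |-5.8|) = 6.7
C: max(|8.5|, |-2.0|) = 8.5
D: max(|9.8|, |-13.3|) = 13.3
E: max(|-7.8|, |-7.2|) = 7.8
F: max(|-5.3|, |1.1|) = 5.3
G: max(|12.6|, |-9.7|) = 12.6
H: max(|3.4|, |8.4|) = 8.4
I: max(|-1.0|, |-2.3|) = 2.3
J: max(|7.3|, |-0.8|) = 7.3
K: max(|11.1|, |5.3|) = 11.1
L: max(|12.8|, |3.0|) = 12.8
M: max(|4.9|, |-14.8|) = 14.8
N: max(|-6.9|, |15.7|) = 15.7
Minimum: I at 2.3.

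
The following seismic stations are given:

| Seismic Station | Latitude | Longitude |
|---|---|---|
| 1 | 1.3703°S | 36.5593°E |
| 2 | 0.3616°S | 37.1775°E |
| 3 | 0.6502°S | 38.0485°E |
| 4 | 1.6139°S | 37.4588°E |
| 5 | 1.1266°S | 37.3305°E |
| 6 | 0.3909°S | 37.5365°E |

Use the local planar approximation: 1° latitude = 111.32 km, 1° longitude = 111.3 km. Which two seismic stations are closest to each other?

Pairwise distances:
1–2: 131.6925 km
1–3: 184.1148 km
1–4: 103.7220 km
1–5: 90.0196 km
1–6: 154.0003 km
2–3: 102.1271 km
2–4: 142.8785 km
2–5: 86.8457 km
2–6: 40.0896 km
3–4: 125.7640 km
3–5: 95.9095 km
3–6: 63.8793 km
4–5: 56.0943 km
4–6: 136.4187 km
5–6: 85.0470 km
Closest pair: 2–6 at 40.0896 km.

2 and 6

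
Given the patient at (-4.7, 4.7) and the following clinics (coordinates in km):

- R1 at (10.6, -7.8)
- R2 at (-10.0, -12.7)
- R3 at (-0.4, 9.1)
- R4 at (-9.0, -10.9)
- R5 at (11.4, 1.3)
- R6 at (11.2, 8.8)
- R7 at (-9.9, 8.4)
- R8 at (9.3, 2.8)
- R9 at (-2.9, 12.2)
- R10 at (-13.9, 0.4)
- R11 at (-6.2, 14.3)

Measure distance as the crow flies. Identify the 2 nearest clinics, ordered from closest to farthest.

R3, R7

Distances from (-4.7, 4.7):
R1: √((15.3)² + (-12.5)²) = √(234.090 + 156.250) = 19.8 km
R2: √((-5.3)² + (-17.4)²) = √(28.090 + 302.760) = 18.2 km
R3: √((4.3)² + (4.4)²) = √(18.490 + 19.360) = 6.2 km
R4: √((-4.3)² + (-15.6)²) = √(18.490 + 243.360) = 16.2 km
R5: √((16.1)² + (-3.4)²) = √(259.210 + 11.560) = 16.5 km
R6: √((15.9)² + (4.1)²) = √(252.810 + 16.810) = 16.4 km
R7: √((-5.2)² + (3.7)²) = √(27.040 + 13.690) = 6.4 km
R8: √((14.0)² + (-1.9)²) = √(196.000 + 3.610) = 14.1 km
R9: √((1.8)² + (7.5)²) = √(3.240 + 56.250) = 7.7 km
R10: √((-9.2)² + (-4.3)²) = √(84.640 + 18.490) = 10.2 km
R11: √((-1.5)² + (9.6)²) = √(2.250 + 92.160) = 9.7 km
Sorted: R3 (6.2 km) < R7 (6.4 km) < R9 (7.7 km) < R11 (9.7 km) < …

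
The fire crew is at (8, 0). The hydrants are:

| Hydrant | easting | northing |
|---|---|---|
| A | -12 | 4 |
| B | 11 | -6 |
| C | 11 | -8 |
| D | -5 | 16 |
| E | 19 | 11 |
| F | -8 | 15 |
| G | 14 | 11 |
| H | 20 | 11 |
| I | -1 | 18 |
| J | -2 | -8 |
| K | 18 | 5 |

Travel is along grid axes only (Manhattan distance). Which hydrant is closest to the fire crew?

Distances from (8, 0):
A: |-20| + |4| = 20 + 4 = 24
B: |3| + |-6| = 3 + 6 = 9
C: |3| + |-8| = 3 + 8 = 11
D: |-13| + |16| = 13 + 16 = 29
E: |11| + |11| = 11 + 11 = 22
F: |-16| + |15| = 16 + 15 = 31
G: |6| + |11| = 6 + 11 = 17
H: |12| + |11| = 12 + 11 = 23
I: |-9| + |18| = 9 + 18 = 27
J: |-10| + |-8| = 10 + 8 = 18
K: |10| + |5| = 10 + 5 = 15
Minimum: B at 9.

B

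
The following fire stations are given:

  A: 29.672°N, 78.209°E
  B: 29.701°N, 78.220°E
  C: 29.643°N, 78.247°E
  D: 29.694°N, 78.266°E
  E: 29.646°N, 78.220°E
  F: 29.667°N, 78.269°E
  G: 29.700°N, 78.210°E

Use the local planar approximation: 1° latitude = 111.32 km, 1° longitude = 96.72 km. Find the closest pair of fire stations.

Pairwise distances:
A–B: √((0.029·111.32)² + (0.011·96.72)²) = √(10.42179 + 1.13193) = 3.399 km
A–C: √((-0.029·111.32)² + (0.038·96.72)²) = √(10.42179 + 13.50827) = 4.892 km
A–D: √((0.022·111.32)² + (0.057·96.72)²) = √(5.99780 + 30.39361) = 6.033 km
A–E: √((-0.026·111.32)² + (0.011·96.72)²) = √(8.37709 + 1.13193) = 3.084 km
A–F: √((-0.005·111.32)² + (0.060·96.72)²) = √(0.30980 + 33.67713) = 5.830 km
A–G: √((0.028·111.32)² + (0.001·96.72)²) = √(9.71544 + 0.00935) = 3.118 km
B–C: √((-0.058·111.32)² + (0.027·96.72)²) = √(41.68717 + 6.81962) = 6.965 km
B–D: √((-0.007·111.32)² + (0.046·96.72)²) = √(0.60721 + 19.79467) = 4.517 km
B–E: √((-0.055·111.32)² + (0.000·96.72)²) = √(37.48623 + 0.00000) = 6.123 km
B–F: √((-0.034·111.32)² + (0.049·96.72)²) = √(14.32532 + 22.46077) = 6.065 km
B–G: √((-0.001·111.32)² + (-0.010·96.72)²) = √(0.01239 + 0.93548) = 0.974 km
C–D: √((0.051·111.32)² + (0.019·96.72)²) = √(32.23196 + 3.37707) = 5.967 km
C–E: √((0.003·111.32)² + (-0.027·96.72)²) = √(0.11153 + 6.81962) = 2.633 km
C–F: √((0.024·111.32)² + (0.022·96.72)²) = √(7.13787 + 4.52770) = 3.415 km
C–G: √((0.057·111.32)² + (-0.037·96.72)²) = √(40.26207 + 12.80666) = 7.285 km
D–E: √((-0.048·111.32)² + (-0.046·96.72)²) = √(28.55150 + 19.79467) = 6.953 km
D–F: √((-0.027·111.32)² + (0.003·96.72)²) = √(9.03387 + 0.08419) = 3.020 km
D–G: √((0.006·111.32)² + (-0.056·96.72)²) = √(0.44612 + 29.33652) = 5.457 km
E–F: √((0.021·111.32)² + (0.049·96.72)²) = √(5.46493 + 22.46077) = 5.284 km
E–G: √((0.054·111.32)² + (-0.010·96.72)²) = √(36.13549 + 0.93548) = 6.089 km
F–G: √((0.033·111.32)² + (-0.059·96.72)²) = √(13.49504 + 32.56391) = 6.787 km
Closest pair: B–G at 0.974 km.

B and G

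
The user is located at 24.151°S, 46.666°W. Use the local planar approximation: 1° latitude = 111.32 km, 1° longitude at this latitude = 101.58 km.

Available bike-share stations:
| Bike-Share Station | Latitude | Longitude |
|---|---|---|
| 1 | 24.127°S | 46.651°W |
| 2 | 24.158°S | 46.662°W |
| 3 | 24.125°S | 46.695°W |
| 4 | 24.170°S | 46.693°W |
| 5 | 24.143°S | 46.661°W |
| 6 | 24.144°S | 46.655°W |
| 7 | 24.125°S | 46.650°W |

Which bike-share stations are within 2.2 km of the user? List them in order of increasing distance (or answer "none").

Distances from 24.151°S, 46.666°W:
1: √((0.024·111.32)² + (0.015·101.58)²) = √(7.13787 + 2.32166) = 3.076 km
2: √((-0.007·111.32)² + (0.004·101.58)²) = √(0.60721 + 0.16510) = 0.879 km
3: √((0.026·111.32)² + (-0.029·101.58)²) = √(8.37709 + 8.67786) = 4.130 km
4: √((-0.019·111.32)² + (-0.027·101.58)²) = √(4.47356 + 7.52218) = 3.463 km
5: √((0.008·111.32)² + (0.005·101.58)²) = √(0.79310 + 0.25796) = 1.025 km
6: √((0.007·111.32)² + (0.011·101.58)²) = √(0.60721 + 1.24854) = 1.362 km
7: √((0.026·111.32)² + (0.016·101.58)²) = √(8.37709 + 2.64154) = 3.319 km
Threshold 2.2 km: 2 (0.879 km), 5 (1.025 km), 6 (1.362 km) are within range.

2, 5, 6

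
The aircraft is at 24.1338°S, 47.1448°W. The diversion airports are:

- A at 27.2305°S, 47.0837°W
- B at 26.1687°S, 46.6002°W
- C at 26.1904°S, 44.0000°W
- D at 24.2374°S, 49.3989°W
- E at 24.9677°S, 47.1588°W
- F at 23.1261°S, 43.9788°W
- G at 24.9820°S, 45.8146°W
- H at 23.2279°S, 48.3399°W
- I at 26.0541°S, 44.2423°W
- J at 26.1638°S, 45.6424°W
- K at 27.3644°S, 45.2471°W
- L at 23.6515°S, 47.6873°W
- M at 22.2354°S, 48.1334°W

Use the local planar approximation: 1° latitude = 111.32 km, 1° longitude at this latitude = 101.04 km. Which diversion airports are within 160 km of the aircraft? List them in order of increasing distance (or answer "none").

Distances from 24.1338°S, 47.1448°W:
A: √((-3.0967·111.32)² + (0.0611·101.04)²) = √(118835.080181 + 38.112646) = 344.7799 km
B: √((-2.0349·111.32)² + (0.5446·101.04)²) = √(51313.606432 + 3027.902936) = 233.1127 km
C: √((-2.0566·111.32)² + (3.1448·101.04)²) = √(52413.849611 + 100965.438716) = 391.6367 km
D: √((-0.1036·111.32)² + (-2.2541·101.04)²) = √(133.004369 + 51872.004770) = 228.0461 km
E: √((-0.8339·111.32)² + (-0.0140·101.04)²) = √(8617.362114 + 2.000980) = 92.8405 km
F: √((1.0077·111.32)² + (3.1660·101.04)²) = √(12583.716123 + 102331.301126) = 338.9912 km
G: √((-0.8482·111.32)² + (1.3302·101.04)²) = √(8915.443079 + 18064.276082) = 164.2550 km
H: √((0.9059·111.32)² + (-1.1951·101.04)²) = √(10169.671267 + 14581.263824) = 157.3243 km
I: √((-1.9203·111.32)² + (2.9025·101.04)²) = √(45696.670607 + 86006.471746) = 362.9093 km
J: √((-2.0300·111.32)² + (1.5024·101.04)²) = √(51066.779616 + 23043.997792) = 272.2329 km
K: √((-3.2306·111.32)² + (1.8977·101.04)²) = √(129334.018850 + 36765.611209) = 407.5532 km
L: √((0.4823·111.32)² + (-0.5425·101.04)²) = √(2882.577014 + 3004.596522) = 76.7279 km
M: √((1.8984·111.32)² + (-0.9886·101.04)²) = √(44660.321562 + 9977.641312) = 233.7476 km
Threshold 160 km: L (76.7279 km), E (92.8405 km), H (157.3243 km) are within range.

L, E, H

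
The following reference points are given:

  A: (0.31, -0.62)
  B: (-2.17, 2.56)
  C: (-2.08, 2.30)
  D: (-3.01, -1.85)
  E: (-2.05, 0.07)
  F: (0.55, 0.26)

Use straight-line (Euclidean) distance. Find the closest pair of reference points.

B and C

Pairwise distances:
A–B: √((-2.48)² + (3.18)²) = √(6.1504 + 10.1124) = 4.03
A–C: √((-2.39)² + (2.92)²) = √(5.7121 + 8.5264) = 3.77
A–D: √((-3.32)² + (-1.23)²) = √(11.0224 + 1.5129) = 3.54
A–E: √((-2.36)² + (0.69)²) = √(5.5696 + 0.4761) = 2.46
A–F: √((0.24)² + (0.88)²) = √(0.0576 + 0.7744) = 0.91
B–C: √((0.09)² + (-0.26)²) = √(0.0081 + 0.0676) = 0.28
B–D: √((-0.84)² + (-4.41)²) = √(0.7056 + 19.4481) = 4.49
B–E: √((0.12)² + (-2.49)²) = √(0.0144 + 6.2001) = 2.49
B–F: √((2.72)² + (-2.30)²) = √(7.3984 + 5.2900) = 3.56
C–D: √((-0.93)² + (-4.15)²) = √(0.8649 + 17.2225) = 4.25
C–E: √((0.03)² + (-2.23)²) = √(0.0009 + 4.9729) = 2.23
C–F: √((2.63)² + (-2.04)²) = √(6.9169 + 4.1616) = 3.33
D–E: √((0.96)² + (1.92)²) = √(0.9216 + 3.6864) = 2.15
D–F: √((3.56)² + (2.11)²) = √(12.6736 + 4.4521) = 4.14
E–F: √((2.60)² + (0.19)²) = √(6.7600 + 0.0361) = 2.61
Closest pair: B–C at 0.28.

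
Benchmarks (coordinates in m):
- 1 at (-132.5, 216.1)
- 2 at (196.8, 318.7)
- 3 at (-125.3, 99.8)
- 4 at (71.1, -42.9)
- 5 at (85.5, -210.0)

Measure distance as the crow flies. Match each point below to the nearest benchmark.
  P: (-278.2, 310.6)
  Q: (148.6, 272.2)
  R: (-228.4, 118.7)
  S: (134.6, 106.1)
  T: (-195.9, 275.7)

P at (-278.2, 310.6):
  1: √((145.7)² + (-94.5)²) = √(21228.490 + 8930.250) = 173.7 m
  2: √((475.0)² + (8.1)²) = √(225625.000 + 65.610) = 475.1 m
  3: √((152.9)² + (-210.8)²) = √(23378.410 + 44436.640) = 260.4 m
  4: √((349.3)² + (-353.5)²) = √(122010.490 + 124962.250) = 497.0 m
  5: √((363.7)² + (-520.6)²) = √(132277.690 + 271024.360) = 635.1 m
  → nearest: 1 (173.7 m)
Q at (148.6, 272.2):
  1: √((-281.1)² + (-56.1)²) = √(79017.210 + 3147.210) = 286.6 m
  2: √((48.2)² + (46.5)²) = √(2323.240 + 2162.250) = 67.0 m
  3: √((-273.9)² + (-172.4)²) = √(75021.210 + 29721.760) = 323.6 m
  4: √((-77.5)² + (-315.1)²) = √(6006.250 + 99288.010) = 324.5 m
  5: √((-63.1)² + (-482.2)²) = √(3981.610 + 232516.840) = 486.3 m
  → nearest: 2 (67.0 m)
R at (-228.4, 118.7):
  1: √((95.9)² + (97.4)²) = √(9196.810 + 9486.760) = 136.7 m
  2: √((425.2)² + (200.0)²) = √(180795.040 + 40000.000) = 469.9 m
  3: √((103.1)² + (-18.9)²) = √(10629.610 + 357.210) = 104.8 m
  4: √((299.5)² + (-161.6)²) = √(89700.250 + 26114.560) = 340.3 m
  5: √((313.9)² + (-328.7)²) = √(98533.210 + 108043.690) = 454.5 m
  → nearest: 3 (104.8 m)
S at (134.6, 106.1):
  1: √((-267.1)² + (110.0)²) = √(71342.410 + 12100.000) = 288.9 m
  2: √((62.2)² + (212.6)²) = √(3868.840 + 45198.760) = 221.5 m
  3: √((-259.9)² + (-6.3)²) = √(67548.010 + 39.690) = 260.0 m
  4: √((-63.5)² + (-149.0)²) = √(4032.250 + 22201.000) = 162.0 m
  5: √((-49.1)² + (-316.1)²) = √(2410.810 + 99919.210) = 319.9 m
  → nearest: 4 (162.0 m)
T at (-195.9, 275.7):
  1: √((63.4)² + (-59.6)²) = √(4019.560 + 3552.160) = 87.0 m
  2: √((392.7)² + (43.0)²) = √(154213.290 + 1849.000) = 395.0 m
  3: √((70.6)² + (-175.9)²) = √(4984.360 + 30940.810) = 189.5 m
  4: √((267.0)² + (-318.6)²) = √(71289.000 + 101505.960) = 415.7 m
  5: √((281.4)² + (-485.7)²) = √(79185.960 + 235904.490) = 561.3 m
  → nearest: 1 (87.0 m)

P→1; Q→2; R→3; S→4; T→1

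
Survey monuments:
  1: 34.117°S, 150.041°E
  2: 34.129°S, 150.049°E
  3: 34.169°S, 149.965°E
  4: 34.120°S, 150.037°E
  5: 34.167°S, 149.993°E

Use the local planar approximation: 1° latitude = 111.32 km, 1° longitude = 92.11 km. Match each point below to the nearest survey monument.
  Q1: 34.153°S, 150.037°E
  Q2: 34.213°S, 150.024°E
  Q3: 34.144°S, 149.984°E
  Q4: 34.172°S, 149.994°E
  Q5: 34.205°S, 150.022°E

Q1→2; Q2→5; Q3→5; Q4→5; Q5→5

Q1 at 34.153°S, 150.037°E:
  1: 4.024 km
  2: 2.891 km
  3: 6.867 km
  4: 3.674 km
  5: 4.342 km
  → nearest: 2 (2.891 km)
Q2 at 34.213°S, 150.024°E:
  1: 10.801 km
  2: 9.630 km
  3: 7.316 km
  4: 10.422 km
  5: 5.863 km
  → nearest: 5 (5.863 km)
Q3 at 34.144°S, 149.984°E:
  1: 6.050 km
  2: 6.216 km
  3: 3.288 km
  4: 5.565 km
  5: 2.691 km
  → nearest: 5 (2.691 km)
Q4 at 34.172°S, 149.994°E:
  1: 7.499 km
  2: 6.970 km
  3: 2.692 km
  4: 7.014 km
  5: 0.564 km
  → nearest: 5 (0.564 km)
Q5 at 34.205°S, 150.022°E:
  1: 9.951 km
  2: 8.818 km
  3: 6.605 km
  4: 9.563 km
  5: 5.003 km
  → nearest: 5 (5.003 km)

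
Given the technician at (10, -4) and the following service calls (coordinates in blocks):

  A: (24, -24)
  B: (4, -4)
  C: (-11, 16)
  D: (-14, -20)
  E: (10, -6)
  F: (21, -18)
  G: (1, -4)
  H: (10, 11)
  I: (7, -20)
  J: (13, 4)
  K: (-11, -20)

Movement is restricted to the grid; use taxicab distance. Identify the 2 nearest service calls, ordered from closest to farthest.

Distances from (10, -4):
A: |14| + |-20| = 14 + 20 = 34 blocks
B: |-6| + |0| = 6 + 0 = 6 blocks
C: |-21| + |20| = 21 + 20 = 41 blocks
D: |-24| + |-16| = 24 + 16 = 40 blocks
E: |0| + |-2| = 0 + 2 = 2 blocks
F: |11| + |-14| = 11 + 14 = 25 blocks
G: |-9| + |0| = 9 + 0 = 9 blocks
H: |0| + |15| = 0 + 15 = 15 blocks
I: |-3| + |-16| = 3 + 16 = 19 blocks
J: |3| + |8| = 3 + 8 = 11 blocks
K: |-21| + |-16| = 21 + 16 = 37 blocks
Sorted: E (2 blocks) < B (6 blocks) < G (9 blocks) < J (11 blocks) < …

E, B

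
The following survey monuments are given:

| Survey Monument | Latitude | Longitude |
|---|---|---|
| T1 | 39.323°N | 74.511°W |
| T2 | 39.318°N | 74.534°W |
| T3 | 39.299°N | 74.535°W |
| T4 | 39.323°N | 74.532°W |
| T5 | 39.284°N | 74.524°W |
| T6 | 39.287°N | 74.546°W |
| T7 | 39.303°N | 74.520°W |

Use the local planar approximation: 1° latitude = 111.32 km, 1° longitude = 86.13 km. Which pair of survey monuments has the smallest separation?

T2 and T4

Pairwise distances:
T1–T2: 2.058 km
T1–T3: 3.378 km
T1–T4: 1.809 km
T1–T5: 4.484 km
T1–T6: 5.015 km
T1–T7: 2.357 km
T2–T3: 2.117 km
T2–T4: 0.583 km
T2–T5: 3.882 km
T2–T6: 3.602 km
T2–T7: 2.060 km
T3–T4: 2.684 km
T3–T5: 1.920 km
T3–T6: 1.638 km
T3–T7: 1.367 km
T4–T5: 4.396 km
T4–T6: 4.185 km
T4–T7: 2.455 km
T5–T6: 1.924 km
T5–T7: 2.143 km
T6–T7: 2.861 km
Closest pair: T2–T4 at 0.583 km.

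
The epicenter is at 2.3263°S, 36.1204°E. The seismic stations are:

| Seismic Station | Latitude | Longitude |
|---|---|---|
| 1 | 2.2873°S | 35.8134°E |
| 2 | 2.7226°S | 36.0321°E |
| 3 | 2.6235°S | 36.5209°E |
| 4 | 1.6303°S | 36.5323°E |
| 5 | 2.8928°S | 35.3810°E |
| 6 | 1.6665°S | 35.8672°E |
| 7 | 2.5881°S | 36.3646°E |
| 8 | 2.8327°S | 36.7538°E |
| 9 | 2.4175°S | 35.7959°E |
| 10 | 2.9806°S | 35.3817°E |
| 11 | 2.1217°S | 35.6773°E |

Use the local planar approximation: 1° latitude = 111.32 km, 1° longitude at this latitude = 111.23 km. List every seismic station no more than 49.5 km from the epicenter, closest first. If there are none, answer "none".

Distances from 2.3263°S, 36.1204°E:
1: 34.4225 km
2: 45.1962 km
3: 55.4893 km
4: 90.0112 km
5: 103.6383 km
6: 78.6634 km
7: 39.8390 km
8: 90.2302 km
9: 37.4948 km
10: 109.8015 km
11: 54.2942 km
Threshold 49.5 km: 1 (34.4225 km), 9 (37.4948 km), 7 (39.8390 km), 2 (45.1962 km) are within range.

1, 9, 7, 2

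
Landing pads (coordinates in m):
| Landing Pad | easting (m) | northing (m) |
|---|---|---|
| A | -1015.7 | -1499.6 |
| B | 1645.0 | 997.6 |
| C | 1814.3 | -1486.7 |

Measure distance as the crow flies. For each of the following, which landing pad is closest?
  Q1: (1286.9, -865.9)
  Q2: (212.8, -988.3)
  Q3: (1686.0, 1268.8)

Q1→C; Q2→A; Q3→B

Q1 at (1286.9, -865.9):
  A: √((-2302.6)² + (-633.7)²) = √(5301966.760 + 401575.690) = 2388.2 m
  B: √((358.1)² + (1863.5)²) = √(128235.610 + 3472632.250) = 1897.6 m
  C: √((527.4)² + (-620.8)²) = √(278150.760 + 385392.640) = 814.6 m
  → nearest: C (814.6 m)
Q2 at (212.8, -988.3):
  A: √((-1228.5)² + (-511.3)²) = √(1509212.250 + 261427.690) = 1330.7 m
  B: √((1432.2)² + (1985.9)²) = √(2051196.840 + 3943798.810) = 2448.5 m
  C: √((1601.5)² + (-498.4)²) = √(2564802.250 + 248402.560) = 1677.3 m
  → nearest: A (1330.7 m)
Q3 at (1686.0, 1268.8):
  A: √((-2701.7)² + (-2768.4)²) = √(7299182.890 + 7664038.560) = 3868.2 m
  B: √((-41.0)² + (-271.2)²) = √(1681.000 + 73549.440) = 274.3 m
  C: √((128.3)² + (-2755.5)²) = √(16460.890 + 7592780.250) = 2758.5 m
  → nearest: B (274.3 m)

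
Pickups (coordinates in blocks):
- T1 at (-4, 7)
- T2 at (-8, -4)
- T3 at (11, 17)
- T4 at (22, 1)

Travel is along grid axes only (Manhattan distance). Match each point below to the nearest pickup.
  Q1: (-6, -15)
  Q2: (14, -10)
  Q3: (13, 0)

Q1 at (-6, -15):
  T1: 24 blocks
  T2: 13 blocks
  T3: 49 blocks
  T4: 44 blocks
  → nearest: T2 (13 blocks)
Q2 at (14, -10):
  T1: 35 blocks
  T2: 28 blocks
  T3: 30 blocks
  T4: 19 blocks
  → nearest: T4 (19 blocks)
Q3 at (13, 0):
  T1: 24 blocks
  T2: 25 blocks
  T3: 19 blocks
  T4: 10 blocks
  → nearest: T4 (10 blocks)

Q1→T2; Q2→T4; Q3→T4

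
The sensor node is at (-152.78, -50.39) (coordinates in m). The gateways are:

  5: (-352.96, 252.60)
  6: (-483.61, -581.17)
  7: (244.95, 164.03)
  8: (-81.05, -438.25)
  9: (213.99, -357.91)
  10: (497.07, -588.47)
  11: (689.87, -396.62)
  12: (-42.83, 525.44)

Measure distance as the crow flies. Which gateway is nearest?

Distances from (-152.78, -50.39):
5: 363.15 m
6: 625.44 m
7: 451.85 m
8: 394.44 m
9: 478.63 m
10: 843.70 m
11: 911.01 m
12: 586.23 m
Minimum: 5 at 363.15 m.

5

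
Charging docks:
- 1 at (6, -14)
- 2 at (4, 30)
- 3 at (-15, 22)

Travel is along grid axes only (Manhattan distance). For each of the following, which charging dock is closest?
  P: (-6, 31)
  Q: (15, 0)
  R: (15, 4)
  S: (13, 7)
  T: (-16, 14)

P at (-6, 31):
  1: |12| + |-45| = 12 + 45 = 57
  2: |10| + |-1| = 10 + 1 = 11
  3: |-9| + |-9| = 9 + 9 = 18
  → nearest: 2 (11)
Q at (15, 0):
  1: |-9| + |-14| = 9 + 14 = 23
  2: |-11| + |30| = 11 + 30 = 41
  3: |-30| + |22| = 30 + 22 = 52
  → nearest: 1 (23)
R at (15, 4):
  1: |-9| + |-18| = 9 + 18 = 27
  2: |-11| + |26| = 11 + 26 = 37
  3: |-30| + |18| = 30 + 18 = 48
  → nearest: 1 (27)
S at (13, 7):
  1: |-7| + |-21| = 7 + 21 = 28
  2: |-9| + |23| = 9 + 23 = 32
  3: |-28| + |15| = 28 + 15 = 43
  → nearest: 1 (28)
T at (-16, 14):
  1: |22| + |-28| = 22 + 28 = 50
  2: |20| + |16| = 20 + 16 = 36
  3: |1| + |8| = 1 + 8 = 9
  → nearest: 3 (9)

P→2; Q→1; R→1; S→1; T→3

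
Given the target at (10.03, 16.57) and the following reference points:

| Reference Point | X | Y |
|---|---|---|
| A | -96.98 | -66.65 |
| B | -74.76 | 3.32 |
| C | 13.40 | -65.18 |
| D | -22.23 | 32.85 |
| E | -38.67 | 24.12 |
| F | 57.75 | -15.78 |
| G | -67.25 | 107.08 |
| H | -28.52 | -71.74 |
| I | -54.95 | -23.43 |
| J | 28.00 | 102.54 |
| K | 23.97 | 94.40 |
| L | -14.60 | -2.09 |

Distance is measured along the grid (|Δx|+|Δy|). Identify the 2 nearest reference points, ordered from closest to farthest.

Distances from (10.03, 16.57):
A: 190.23
B: 98.04
C: 85.12
D: 48.54
E: 56.25
F: 80.07
G: 167.79
H: 126.86
I: 104.98
J: 103.94
K: 91.77
L: 43.29
Sorted: L (43.29) < D (48.54) < E (56.25) < F (80.07) < …

L, D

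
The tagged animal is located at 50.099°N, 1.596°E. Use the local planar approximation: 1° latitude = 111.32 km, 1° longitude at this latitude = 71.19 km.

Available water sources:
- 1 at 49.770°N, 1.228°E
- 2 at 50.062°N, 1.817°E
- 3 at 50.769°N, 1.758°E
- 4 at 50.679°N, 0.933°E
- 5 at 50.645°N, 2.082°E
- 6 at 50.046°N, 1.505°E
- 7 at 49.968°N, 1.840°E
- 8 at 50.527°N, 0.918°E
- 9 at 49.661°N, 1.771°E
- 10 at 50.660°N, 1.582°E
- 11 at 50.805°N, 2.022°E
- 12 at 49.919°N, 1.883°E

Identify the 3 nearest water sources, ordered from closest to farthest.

Distances from 50.099°N, 1.596°E:
1: √((-0.329·111.32)² + (-0.368·71.19)²) = √(1341.33789 + 686.33101) = 45.030 km
2: √((-0.037·111.32)² + (0.221·71.19)²) = √(16.96484 + 247.52697) = 16.263 km
3: √((0.670·111.32)² + (0.162·71.19)²) = √(5562.83272 + 133.00501) = 75.471 km
4: √((0.580·111.32)² + (-0.663·71.19)²) = √(4168.71670 + 2227.74277) = 79.978 km
5: √((0.546·111.32)² + (0.486·71.19)²) = √(3694.29592 + 1197.04513) = 69.938 km
6: √((-0.053·111.32)² + (-0.091·71.19)²) = √(34.80953 + 41.96824) = 8.762 km
7: √((-0.131·111.32)² + (0.244·71.19)²) = √(212.66156 + 301.72941) = 22.680 km
8: √((0.428·111.32)² + (-0.678·71.19)²) = √(2270.04221 + 2329.68591) = 67.821 km
9: √((-0.438·111.32)² + (0.175·71.19)²) = √(2377.35817 + 155.20799) = 50.325 km
10: √((0.561·111.32)² + (-0.014·71.19)²) = √(3900.06745 + 0.99333) = 62.458 km
11: √((0.706·111.32)² + (0.426·71.19)²) = √(6176.68989 + 919.72329) = 84.240 km
12: √((-0.180·111.32)² + (0.287·71.19)²) = √(401.50541 + 417.44742) = 28.617 km
Sorted: 6 (8.762 km) < 2 (16.263 km) < 7 (22.680 km) < 12 (28.617 km) < 1 (45.030 km) < …

6, 2, 7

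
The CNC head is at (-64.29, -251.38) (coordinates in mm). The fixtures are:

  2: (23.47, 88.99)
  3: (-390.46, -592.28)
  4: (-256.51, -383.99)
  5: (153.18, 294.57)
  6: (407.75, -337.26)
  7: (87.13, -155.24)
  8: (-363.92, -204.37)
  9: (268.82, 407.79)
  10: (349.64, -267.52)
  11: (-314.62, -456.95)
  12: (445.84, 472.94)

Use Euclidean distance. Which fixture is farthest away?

12

Distances from (-64.29, -251.38):
2: 351.50 mm
3: 471.80 mm
4: 233.53 mm
5: 587.67 mm
6: 479.79 mm
7: 179.36 mm
8: 303.30 mm
9: 738.56 mm
10: 414.24 mm
11: 323.92 mm
12: 885.93 mm
Maximum: 12 at 885.93 mm.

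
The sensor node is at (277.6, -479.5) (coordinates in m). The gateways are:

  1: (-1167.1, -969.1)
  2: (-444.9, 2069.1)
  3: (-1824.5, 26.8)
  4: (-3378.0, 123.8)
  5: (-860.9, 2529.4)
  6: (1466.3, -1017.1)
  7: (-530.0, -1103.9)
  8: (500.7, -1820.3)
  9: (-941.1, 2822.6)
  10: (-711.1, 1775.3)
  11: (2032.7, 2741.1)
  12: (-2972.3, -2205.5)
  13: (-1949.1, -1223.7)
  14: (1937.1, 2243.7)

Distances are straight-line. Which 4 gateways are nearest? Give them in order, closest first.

7, 6, 8, 1

Distances from (277.6, -479.5):
1: 1525.4 m
2: 2649.0 m
3: 2162.2 m
4: 3705.0 m
5: 3217.1 m
6: 1304.6 m
7: 1020.8 m
8: 1359.2 m
9: 3519.8 m
10: 2462.0 m
11: 3667.8 m
12: 3679.8 m
13: 2347.8 m
14: 3189.0 m
Sorted: 7 (1020.8 m) < 6 (1304.6 m) < 8 (1359.2 m) < 1 (1525.4 m) < 3 (2162.2 m) < 13 (2347.8 m) < …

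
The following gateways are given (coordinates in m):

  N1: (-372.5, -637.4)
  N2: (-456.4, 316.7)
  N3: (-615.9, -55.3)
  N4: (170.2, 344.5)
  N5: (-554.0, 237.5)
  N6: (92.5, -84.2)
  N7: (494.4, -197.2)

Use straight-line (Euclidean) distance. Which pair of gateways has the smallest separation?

N2 and N5

Pairwise distances:
N1–N2: 957.8 m
N1–N3: 630.9 m
N1–N4: 1121.9 m
N1–N5: 893.5 m
N1–N6: 722.7 m
N1–N7: 972.3 m
N2–N3: 404.8 m
N2–N4: 627.2 m
N2–N5: 125.7 m
N2–N6: 679.7 m
N2–N7: 1080.8 m
N3–N4: 881.9 m
N3–N5: 299.3 m
N3–N6: 709.0 m
N3–N7: 1119.3 m
N4–N5: 732.1 m
N4–N6: 435.7 m
N4–N7: 631.3 m
N5–N6: 722.1 m
N5–N7: 1134.9 m
N6–N7: 417.5 m
Closest pair: N2–N5 at 125.7 m.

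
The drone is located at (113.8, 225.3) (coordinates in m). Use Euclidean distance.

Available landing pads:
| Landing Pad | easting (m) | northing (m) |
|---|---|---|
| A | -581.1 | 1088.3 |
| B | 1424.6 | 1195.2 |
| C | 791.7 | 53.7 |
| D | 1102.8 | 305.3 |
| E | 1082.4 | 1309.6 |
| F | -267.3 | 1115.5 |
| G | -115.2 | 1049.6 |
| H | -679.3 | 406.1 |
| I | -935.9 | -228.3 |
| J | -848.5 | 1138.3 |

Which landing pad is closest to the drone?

Distances from (113.8, 225.3):
A: √((-694.9)² + (863.0)²) = √(482886.010 + 744769.000) = 1108.0 m
B: √((1310.8)² + (969.9)²) = √(1718196.640 + 940706.010) = 1630.6 m
C: √((677.9)² + (-171.6)²) = √(459548.410 + 29446.560) = 699.3 m
D: √((989.0)² + (80.0)²) = √(978121.000 + 6400.000) = 992.2 m
E: √((968.6)² + (1084.3)²) = √(938185.960 + 1175706.490) = 1453.9 m
F: √((-381.1)² + (890.2)²) = √(145237.210 + 792456.040) = 968.3 m
G: √((-229.0)² + (824.3)²) = √(52441.000 + 679470.490) = 855.5 m
H: √((-793.1)² + (180.8)²) = √(629007.610 + 32688.640) = 813.4 m
I: √((-1049.7)² + (-453.6)²) = √(1101870.090 + 205752.960) = 1143.5 m
J: √((-962.3)² + (913.0)²) = √(926021.290 + 833569.000) = 1326.5 m
Minimum: C at 699.3 m.

C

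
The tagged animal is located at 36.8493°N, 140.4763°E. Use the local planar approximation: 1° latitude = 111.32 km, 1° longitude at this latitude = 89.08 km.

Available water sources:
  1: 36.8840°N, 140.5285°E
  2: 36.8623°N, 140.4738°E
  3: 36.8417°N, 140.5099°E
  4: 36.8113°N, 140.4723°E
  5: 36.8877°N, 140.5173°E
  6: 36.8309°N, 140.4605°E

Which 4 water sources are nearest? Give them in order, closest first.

Distances from 36.8493°N, 140.4763°E:
1: 6.0451 km
2: 1.4642 km
3: 3.1104 km
4: 4.2451 km
5: 5.6225 km
6: 2.4852 km
Sorted: 2 (1.4642 km) < 6 (2.4852 km) < 3 (3.1104 km) < 4 (4.2451 km) < 5 (5.6225 km) < 1 (6.0451 km)

2, 6, 3, 4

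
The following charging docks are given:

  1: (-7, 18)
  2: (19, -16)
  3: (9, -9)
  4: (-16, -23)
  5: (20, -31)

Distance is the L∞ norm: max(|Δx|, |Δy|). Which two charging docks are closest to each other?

2 and 3

Pairwise distances:
1–2: 34
1–3: 27
1–4: 41
1–5: 49
2–3: 10
2–4: 35
2–5: 15
3–4: 25
3–5: 22
4–5: 36
Closest pair: 2–3 at 10.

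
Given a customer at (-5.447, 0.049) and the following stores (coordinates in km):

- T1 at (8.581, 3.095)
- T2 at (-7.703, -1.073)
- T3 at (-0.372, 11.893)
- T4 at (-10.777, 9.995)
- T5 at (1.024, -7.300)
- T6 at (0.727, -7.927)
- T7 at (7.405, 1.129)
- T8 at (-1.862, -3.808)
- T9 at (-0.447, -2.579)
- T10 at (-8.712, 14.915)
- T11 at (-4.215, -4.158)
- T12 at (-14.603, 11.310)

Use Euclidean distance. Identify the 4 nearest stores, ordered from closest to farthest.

T2, T11, T8, T9

Distances from (-5.447, 0.049):
T1: 14.355 km
T2: 2.520 km
T3: 12.885 km
T4: 11.284 km
T5: 9.792 km
T6: 10.086 km
T7: 12.897 km
T8: 5.266 km
T9: 5.649 km
T10: 15.220 km
T11: 4.384 km
T12: 14.514 km
Sorted: T2 (2.520 km) < T11 (4.384 km) < T8 (5.266 km) < T9 (5.649 km) < T5 (9.792 km) < T6 (10.086 km) < …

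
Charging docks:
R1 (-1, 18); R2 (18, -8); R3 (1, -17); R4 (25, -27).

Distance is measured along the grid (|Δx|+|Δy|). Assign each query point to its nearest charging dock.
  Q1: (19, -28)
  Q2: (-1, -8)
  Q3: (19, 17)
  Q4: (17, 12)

Q1 at (19, -28):
  R1: 66
  R2: 21
  R3: 29
  R4: 7
  → nearest: R4 (7)
Q2 at (-1, -8):
  R1: 26
  R2: 19
  R3: 11
  R4: 45
  → nearest: R3 (11)
Q3 at (19, 17):
  R1: 21
  R2: 26
  R3: 52
  R4: 50
  → nearest: R1 (21)
Q4 at (17, 12):
  R1: 24
  R2: 21
  R3: 45
  R4: 47
  → nearest: R2 (21)

Q1→R4; Q2→R3; Q3→R1; Q4→R2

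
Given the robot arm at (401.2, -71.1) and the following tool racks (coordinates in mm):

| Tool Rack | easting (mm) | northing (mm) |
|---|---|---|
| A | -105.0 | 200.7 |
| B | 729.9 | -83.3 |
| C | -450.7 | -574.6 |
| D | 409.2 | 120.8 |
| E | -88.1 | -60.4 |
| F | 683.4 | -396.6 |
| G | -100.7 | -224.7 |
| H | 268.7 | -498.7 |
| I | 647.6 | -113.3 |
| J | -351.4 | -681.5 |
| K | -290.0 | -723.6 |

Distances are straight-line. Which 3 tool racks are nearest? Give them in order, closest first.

D, I, B

Distances from (401.2, -71.1):
A: √((-506.2)² + (271.8)²) = √(256238.440 + 73875.240) = 574.6 mm
B: √((328.7)² + (-12.2)²) = √(108043.690 + 148.840) = 328.9 mm
C: √((-851.9)² + (-503.5)²) = √(725733.610 + 253512.250) = 989.6 mm
D: √((8.0)² + (191.9)²) = √(64.000 + 36825.610) = 192.1 mm
E: √((-489.3)² + (10.7)²) = √(239414.490 + 114.490) = 489.4 mm
F: √((282.2)² + (-325.5)²) = √(79636.840 + 105950.250) = 430.8 mm
G: √((-501.9)² + (-153.6)²) = √(251903.610 + 23592.960) = 524.9 mm
H: √((-132.5)² + (-427.6)²) = √(17556.250 + 182841.760) = 447.7 mm
I: √((246.4)² + (-42.2)²) = √(60712.960 + 1780.840) = 250.0 mm
J: √((-752.6)² + (-610.4)²) = √(566406.760 + 372588.160) = 969.0 mm
K: √((-691.2)² + (-652.5)²) = √(477757.440 + 425756.250) = 950.5 mm
Sorted: D (192.1 mm) < I (250.0 mm) < B (328.9 mm) < F (430.8 mm) < H (447.7 mm) < …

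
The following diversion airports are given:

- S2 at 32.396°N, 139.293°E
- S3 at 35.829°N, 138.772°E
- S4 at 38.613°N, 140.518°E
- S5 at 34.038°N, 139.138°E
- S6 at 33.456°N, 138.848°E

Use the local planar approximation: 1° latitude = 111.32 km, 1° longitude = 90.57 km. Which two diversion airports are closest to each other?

Pairwise distances:
S5–S6: √((-0.582·111.32)² + (-0.290·90.57)²) = √(4197.51604 + 689.86598) = 69.910 km
S2–S6: √((1.060·111.32)² + (-0.445·90.57)²) = √(13923.81120 + 1624.38420) = 124.692 km
S2–S5: √((1.642·111.32)² + (-0.155·90.57)²) = √(33411.24822 + 197.07527) = 183.326 km
S3–S5: √((-1.791·111.32)² + (0.366·90.57)²) = √(39750.03973 + 1098.83101) = 202.111 km
S3–S6: √((-2.373·111.32)² + (0.076·90.57)²) = √(69781.75244 + 47.38009) = 264.252 km
S3–S4: √((2.784·111.32)² + (1.746·90.57)²) = √(96047.23285 + 25006.74780) = 347.928 km
S2–S3: √((3.433·111.32)² + (-0.521·90.57)²) = √(146047.45794 + 2226.61014) = 385.064 km
S4–S5: √((-4.575·111.32)² + (-1.380·90.57)²) = √(259375.28552 + 15621.65018) = 524.402 km
S4–S6: √((-5.157·111.32)² + (-1.670·90.57)²) = √(329564.67749 + 22877.13725) = 593.668 km
S2–S4: √((6.217·111.32)² + (1.225·90.57)²) = √(478969.79880 + 12309.51418) = 700.913 km
Closest pair: S5–S6 at 69.910 km.

S5 and S6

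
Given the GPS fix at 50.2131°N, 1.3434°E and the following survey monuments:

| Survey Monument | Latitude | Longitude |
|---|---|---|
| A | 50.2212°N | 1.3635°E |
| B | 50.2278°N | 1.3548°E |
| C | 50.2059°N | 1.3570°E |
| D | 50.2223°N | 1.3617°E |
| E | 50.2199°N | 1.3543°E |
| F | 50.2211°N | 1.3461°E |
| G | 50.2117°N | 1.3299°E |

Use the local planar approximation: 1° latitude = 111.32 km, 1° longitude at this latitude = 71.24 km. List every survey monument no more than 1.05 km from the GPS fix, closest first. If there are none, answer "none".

F, G

Distances from 50.2131°N, 1.3434°E:
A: √((0.0081·111.32)² + (0.0201·71.24)²) = √(0.813048 + 2.050406) = 1.6922 km
B: √((0.0147·111.32)² + (0.0114·71.24)²) = √(2.677818 + 0.659565) = 1.8269 km
C: √((-0.0072·111.32)² + (0.0136·71.24)²) = √(0.642409 + 0.938697) = 1.2574 km
D: √((0.0092·111.32)² + (0.0183·71.24)²) = √(1.048871 + 1.699613) = 1.6579 km
E: √((0.0068·111.32)² + (0.0109·71.24)²) = √(0.573013 + 0.602977) = 1.0844 km
F: √((0.0080·111.32)² + (0.0027·71.24)²) = √(0.793097 + 0.036998) = 0.9111 km
G: √((-0.0014·111.32)² + (-0.0135·71.24)²) = √(0.024289 + 0.924944) = 0.9743 km
Threshold 1.05 km: F (0.9111 km), G (0.9743 km) are within range.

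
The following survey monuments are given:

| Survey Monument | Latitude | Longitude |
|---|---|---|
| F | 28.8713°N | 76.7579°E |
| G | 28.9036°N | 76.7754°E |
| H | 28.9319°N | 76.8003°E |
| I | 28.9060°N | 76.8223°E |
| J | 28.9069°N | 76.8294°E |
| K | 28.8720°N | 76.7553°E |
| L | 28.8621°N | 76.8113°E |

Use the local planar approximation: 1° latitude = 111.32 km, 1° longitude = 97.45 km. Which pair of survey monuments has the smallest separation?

Pairwise distances:
F–G: 3.9796 km
F–H: 7.9108 km
F–I: 7.3693 km
F–J: 8.0158 km
F–K: 0.2651 km
F–L: 5.3037 km
G–H: 3.9765 km
G–I: 4.5782 km
G–J: 5.2751 km
G–K: 4.0263 km
G–L: 5.7950 km
H–I: 3.5929 km
H–J: 3.9733 km
H–K: 7.9808 km
H–L: 7.8437 km
I–J: 0.6991 km
I–K: 7.5469 km
I–L: 5.0031 km
J–K: 8.1998 km
J–L: 5.2899 km
K–L: 5.5674 km
Closest pair: F–K at 0.2651 km.

F and K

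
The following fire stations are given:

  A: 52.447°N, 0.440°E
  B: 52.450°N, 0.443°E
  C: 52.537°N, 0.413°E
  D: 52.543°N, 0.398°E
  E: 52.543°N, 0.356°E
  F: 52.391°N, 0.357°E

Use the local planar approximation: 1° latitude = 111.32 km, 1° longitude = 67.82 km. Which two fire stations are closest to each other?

Pairwise distances:
A–B: √((0.003·111.32)² + (0.003·67.82)²) = √(0.11153 + 0.04140) = 0.391 km
C–D: √((0.006·111.32)² + (-0.015·67.82)²) = √(0.44612 + 1.03490) = 1.217 km
D–E: √((0.000·111.32)² + (-0.042·67.82)²) = √(0.00000 + 8.11361) = 2.848 km
C–E: √((0.006·111.32)² + (-0.057·67.82)²) = √(0.44612 + 14.94395) = 3.923 km
A–F: √((-0.056·111.32)² + (-0.083·67.82)²) = √(38.86176 + 31.68632) = 8.399 km
B–F: √((-0.059·111.32)² + (-0.086·67.82)²) = √(43.13705 + 34.01829) = 8.784 km
B–C: √((0.087·111.32)² + (-0.030·67.82)²) = √(93.79613 + 4.13960) = 9.896 km
A–C: √((0.090·111.32)² + (-0.027·67.82)²) = √(100.37635 + 3.35307) = 10.185 km
B–D: √((0.093·111.32)² + (-0.045·67.82)²) = √(107.17964 + 9.31409) = 10.793 km
A–D: √((0.096·111.32)² + (-0.042·67.82)²) = √(114.20598 + 8.11361) = 11.060 km
B–E: √((0.093·111.32)² + (-0.087·67.82)²) = √(107.17964 + 34.81401) = 11.916 km
A–E: √((0.096·111.32)² + (-0.084·67.82)²) = √(114.20598 + 32.45444) = 12.110 km
C–F: √((-0.146·111.32)² + (-0.056·67.82)²) = √(264.15091 + 14.42420) = 16.691 km
E–F: √((-0.152·111.32)² + (0.001·67.82)²) = √(286.30806 + 0.00460) = 16.921 km
D–F: √((-0.152·111.32)² + (-0.041·67.82)²) = √(286.30806 + 7.73185) = 17.148 km
Closest pair: A–B at 0.391 km.

A and B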